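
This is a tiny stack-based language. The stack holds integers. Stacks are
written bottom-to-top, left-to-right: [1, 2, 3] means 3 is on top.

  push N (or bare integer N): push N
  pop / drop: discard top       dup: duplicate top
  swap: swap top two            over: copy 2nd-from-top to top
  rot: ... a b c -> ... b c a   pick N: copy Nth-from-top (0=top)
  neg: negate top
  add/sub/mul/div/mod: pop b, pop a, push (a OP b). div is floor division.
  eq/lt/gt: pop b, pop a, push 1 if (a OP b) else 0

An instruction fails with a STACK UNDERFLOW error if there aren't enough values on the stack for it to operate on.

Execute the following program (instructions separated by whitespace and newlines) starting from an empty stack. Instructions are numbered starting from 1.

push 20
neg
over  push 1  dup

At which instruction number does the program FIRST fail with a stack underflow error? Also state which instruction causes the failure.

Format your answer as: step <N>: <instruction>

Step 1 ('push 20'): stack = [20], depth = 1
Step 2 ('neg'): stack = [-20], depth = 1
Step 3 ('over'): needs 2 value(s) but depth is 1 — STACK UNDERFLOW

Answer: step 3: over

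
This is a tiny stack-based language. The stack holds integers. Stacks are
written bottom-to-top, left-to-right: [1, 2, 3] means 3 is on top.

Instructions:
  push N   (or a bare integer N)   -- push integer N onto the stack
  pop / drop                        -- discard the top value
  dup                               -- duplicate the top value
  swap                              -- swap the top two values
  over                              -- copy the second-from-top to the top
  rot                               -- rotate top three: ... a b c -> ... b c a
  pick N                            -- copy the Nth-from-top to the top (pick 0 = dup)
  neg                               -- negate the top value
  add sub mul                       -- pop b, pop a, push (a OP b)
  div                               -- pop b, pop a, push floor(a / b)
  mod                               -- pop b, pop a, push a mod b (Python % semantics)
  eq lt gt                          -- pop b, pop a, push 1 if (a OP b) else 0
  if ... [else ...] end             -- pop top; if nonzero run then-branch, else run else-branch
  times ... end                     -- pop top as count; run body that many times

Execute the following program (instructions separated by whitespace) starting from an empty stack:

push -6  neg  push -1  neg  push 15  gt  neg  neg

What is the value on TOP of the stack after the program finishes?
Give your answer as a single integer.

After 'push -6': [-6]
After 'neg': [6]
After 'push -1': [6, -1]
After 'neg': [6, 1]
After 'push 15': [6, 1, 15]
After 'gt': [6, 0]
After 'neg': [6, 0]
After 'neg': [6, 0]

Answer: 0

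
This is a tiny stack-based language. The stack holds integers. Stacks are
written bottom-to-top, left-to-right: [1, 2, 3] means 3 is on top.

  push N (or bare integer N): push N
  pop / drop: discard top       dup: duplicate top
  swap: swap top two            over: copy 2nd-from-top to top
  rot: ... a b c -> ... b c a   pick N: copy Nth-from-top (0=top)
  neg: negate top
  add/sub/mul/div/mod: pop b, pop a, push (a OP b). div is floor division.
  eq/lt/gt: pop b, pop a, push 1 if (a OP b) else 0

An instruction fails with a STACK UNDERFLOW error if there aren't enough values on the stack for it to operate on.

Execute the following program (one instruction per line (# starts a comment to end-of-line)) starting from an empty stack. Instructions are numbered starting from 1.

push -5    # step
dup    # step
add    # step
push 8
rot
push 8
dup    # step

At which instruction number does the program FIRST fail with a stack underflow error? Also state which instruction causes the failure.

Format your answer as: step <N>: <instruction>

Step 1 ('push -5'): stack = [-5], depth = 1
Step 2 ('dup'): stack = [-5, -5], depth = 2
Step 3 ('add'): stack = [-10], depth = 1
Step 4 ('push 8'): stack = [-10, 8], depth = 2
Step 5 ('rot'): needs 3 value(s) but depth is 2 — STACK UNDERFLOW

Answer: step 5: rot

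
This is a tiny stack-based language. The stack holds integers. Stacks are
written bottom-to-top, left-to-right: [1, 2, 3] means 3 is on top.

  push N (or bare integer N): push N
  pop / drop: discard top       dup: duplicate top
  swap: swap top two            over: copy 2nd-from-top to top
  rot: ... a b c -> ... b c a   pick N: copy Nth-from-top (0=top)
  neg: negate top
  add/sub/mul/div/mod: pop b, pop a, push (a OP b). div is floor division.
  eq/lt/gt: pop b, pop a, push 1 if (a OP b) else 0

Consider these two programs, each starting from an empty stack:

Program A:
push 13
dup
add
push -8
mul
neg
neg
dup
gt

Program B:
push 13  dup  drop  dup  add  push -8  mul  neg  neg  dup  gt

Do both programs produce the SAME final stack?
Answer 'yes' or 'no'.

Answer: yes

Derivation:
Program A trace:
  After 'push 13': [13]
  After 'dup': [13, 13]
  After 'add': [26]
  After 'push -8': [26, -8]
  After 'mul': [-208]
  After 'neg': [208]
  After 'neg': [-208]
  After 'dup': [-208, -208]
  After 'gt': [0]
Program A final stack: [0]

Program B trace:
  After 'push 13': [13]
  After 'dup': [13, 13]
  After 'drop': [13]
  After 'dup': [13, 13]
  After 'add': [26]
  After 'push -8': [26, -8]
  After 'mul': [-208]
  After 'neg': [208]
  After 'neg': [-208]
  After 'dup': [-208, -208]
  After 'gt': [0]
Program B final stack: [0]
Same: yes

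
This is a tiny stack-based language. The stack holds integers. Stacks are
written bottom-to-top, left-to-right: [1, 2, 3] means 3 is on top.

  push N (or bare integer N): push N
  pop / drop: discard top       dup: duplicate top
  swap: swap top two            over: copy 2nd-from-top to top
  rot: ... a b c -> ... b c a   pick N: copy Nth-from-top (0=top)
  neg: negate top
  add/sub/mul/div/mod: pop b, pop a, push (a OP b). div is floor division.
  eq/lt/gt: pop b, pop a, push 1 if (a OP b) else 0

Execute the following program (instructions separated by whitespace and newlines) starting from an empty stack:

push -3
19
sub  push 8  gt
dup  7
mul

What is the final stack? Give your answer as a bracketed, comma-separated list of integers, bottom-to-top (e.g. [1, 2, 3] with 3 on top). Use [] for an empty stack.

After 'push -3': [-3]
After 'push 19': [-3, 19]
After 'sub': [-22]
After 'push 8': [-22, 8]
After 'gt': [0]
After 'dup': [0, 0]
After 'push 7': [0, 0, 7]
After 'mul': [0, 0]

Answer: [0, 0]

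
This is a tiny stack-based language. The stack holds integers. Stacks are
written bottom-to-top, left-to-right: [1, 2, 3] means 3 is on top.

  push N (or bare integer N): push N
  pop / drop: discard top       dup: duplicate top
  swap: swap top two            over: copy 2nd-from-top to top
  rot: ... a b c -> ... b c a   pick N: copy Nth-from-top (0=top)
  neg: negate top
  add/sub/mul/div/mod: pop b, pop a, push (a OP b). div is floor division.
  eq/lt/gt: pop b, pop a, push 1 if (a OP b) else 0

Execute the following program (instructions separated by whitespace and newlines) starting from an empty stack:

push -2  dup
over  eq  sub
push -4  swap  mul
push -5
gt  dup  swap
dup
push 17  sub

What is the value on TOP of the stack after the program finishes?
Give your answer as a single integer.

Answer: -16

Derivation:
After 'push -2': [-2]
After 'dup': [-2, -2]
After 'over': [-2, -2, -2]
After 'eq': [-2, 1]
After 'sub': [-3]
After 'push -4': [-3, -4]
After 'swap': [-4, -3]
After 'mul': [12]
After 'push -5': [12, -5]
After 'gt': [1]
After 'dup': [1, 1]
After 'swap': [1, 1]
After 'dup': [1, 1, 1]
After 'push 17': [1, 1, 1, 17]
After 'sub': [1, 1, -16]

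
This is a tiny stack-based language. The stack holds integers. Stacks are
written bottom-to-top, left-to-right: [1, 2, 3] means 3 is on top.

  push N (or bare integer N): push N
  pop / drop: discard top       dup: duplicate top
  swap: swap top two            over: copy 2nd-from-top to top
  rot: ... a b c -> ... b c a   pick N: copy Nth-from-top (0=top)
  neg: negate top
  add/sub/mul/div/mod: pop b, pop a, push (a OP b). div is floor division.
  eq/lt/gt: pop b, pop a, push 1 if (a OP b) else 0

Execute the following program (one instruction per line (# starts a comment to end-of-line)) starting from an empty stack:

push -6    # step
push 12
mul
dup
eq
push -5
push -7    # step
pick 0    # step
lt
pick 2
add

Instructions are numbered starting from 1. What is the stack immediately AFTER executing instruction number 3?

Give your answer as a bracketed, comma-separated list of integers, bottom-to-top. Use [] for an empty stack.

Answer: [-72]

Derivation:
Step 1 ('push -6'): [-6]
Step 2 ('push 12'): [-6, 12]
Step 3 ('mul'): [-72]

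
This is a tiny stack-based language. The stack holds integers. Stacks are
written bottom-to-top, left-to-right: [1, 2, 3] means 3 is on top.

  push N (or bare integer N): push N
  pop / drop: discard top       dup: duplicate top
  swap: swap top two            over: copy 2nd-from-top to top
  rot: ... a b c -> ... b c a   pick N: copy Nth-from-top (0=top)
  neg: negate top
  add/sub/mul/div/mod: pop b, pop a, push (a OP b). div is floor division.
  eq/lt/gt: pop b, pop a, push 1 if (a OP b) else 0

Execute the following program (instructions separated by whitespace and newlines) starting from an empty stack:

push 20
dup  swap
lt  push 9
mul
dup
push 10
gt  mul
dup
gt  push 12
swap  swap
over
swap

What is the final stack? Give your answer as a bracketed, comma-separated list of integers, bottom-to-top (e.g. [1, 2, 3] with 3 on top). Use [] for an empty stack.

Answer: [0, 0, 12]

Derivation:
After 'push 20': [20]
After 'dup': [20, 20]
After 'swap': [20, 20]
After 'lt': [0]
After 'push 9': [0, 9]
After 'mul': [0]
After 'dup': [0, 0]
After 'push 10': [0, 0, 10]
After 'gt': [0, 0]
After 'mul': [0]
After 'dup': [0, 0]
After 'gt': [0]
After 'push 12': [0, 12]
After 'swap': [12, 0]
After 'swap': [0, 12]
After 'over': [0, 12, 0]
After 'swap': [0, 0, 12]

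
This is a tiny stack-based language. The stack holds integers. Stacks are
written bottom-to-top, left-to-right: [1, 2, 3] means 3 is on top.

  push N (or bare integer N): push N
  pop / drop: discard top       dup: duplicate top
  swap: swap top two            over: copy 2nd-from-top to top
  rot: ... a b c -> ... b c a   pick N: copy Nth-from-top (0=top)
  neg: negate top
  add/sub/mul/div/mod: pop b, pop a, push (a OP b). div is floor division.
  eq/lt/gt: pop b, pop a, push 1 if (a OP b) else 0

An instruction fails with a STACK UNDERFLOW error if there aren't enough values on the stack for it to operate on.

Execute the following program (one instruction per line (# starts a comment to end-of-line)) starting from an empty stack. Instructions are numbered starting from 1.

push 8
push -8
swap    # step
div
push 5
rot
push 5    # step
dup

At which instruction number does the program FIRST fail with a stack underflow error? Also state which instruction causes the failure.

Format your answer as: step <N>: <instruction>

Step 1 ('push 8'): stack = [8], depth = 1
Step 2 ('push -8'): stack = [8, -8], depth = 2
Step 3 ('swap'): stack = [-8, 8], depth = 2
Step 4 ('div'): stack = [-1], depth = 1
Step 5 ('push 5'): stack = [-1, 5], depth = 2
Step 6 ('rot'): needs 3 value(s) but depth is 2 — STACK UNDERFLOW

Answer: step 6: rot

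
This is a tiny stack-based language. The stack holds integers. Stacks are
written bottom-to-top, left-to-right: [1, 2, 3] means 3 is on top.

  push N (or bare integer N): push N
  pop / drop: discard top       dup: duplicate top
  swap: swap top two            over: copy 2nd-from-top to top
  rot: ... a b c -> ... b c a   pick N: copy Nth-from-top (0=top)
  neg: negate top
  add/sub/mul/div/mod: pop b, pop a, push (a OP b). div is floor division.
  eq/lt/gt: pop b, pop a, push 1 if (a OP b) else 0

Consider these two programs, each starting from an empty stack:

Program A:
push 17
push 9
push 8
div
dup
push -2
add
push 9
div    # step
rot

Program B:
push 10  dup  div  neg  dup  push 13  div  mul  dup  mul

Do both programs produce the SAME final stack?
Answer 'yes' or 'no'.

Answer: no

Derivation:
Program A trace:
  After 'push 17': [17]
  After 'push 9': [17, 9]
  After 'push 8': [17, 9, 8]
  After 'div': [17, 1]
  After 'dup': [17, 1, 1]
  After 'push -2': [17, 1, 1, -2]
  After 'add': [17, 1, -1]
  After 'push 9': [17, 1, -1, 9]
  After 'div': [17, 1, -1]
  After 'rot': [1, -1, 17]
Program A final stack: [1, -1, 17]

Program B trace:
  After 'push 10': [10]
  After 'dup': [10, 10]
  After 'div': [1]
  After 'neg': [-1]
  After 'dup': [-1, -1]
  After 'push 13': [-1, -1, 13]
  After 'div': [-1, -1]
  After 'mul': [1]
  After 'dup': [1, 1]
  After 'mul': [1]
Program B final stack: [1]
Same: no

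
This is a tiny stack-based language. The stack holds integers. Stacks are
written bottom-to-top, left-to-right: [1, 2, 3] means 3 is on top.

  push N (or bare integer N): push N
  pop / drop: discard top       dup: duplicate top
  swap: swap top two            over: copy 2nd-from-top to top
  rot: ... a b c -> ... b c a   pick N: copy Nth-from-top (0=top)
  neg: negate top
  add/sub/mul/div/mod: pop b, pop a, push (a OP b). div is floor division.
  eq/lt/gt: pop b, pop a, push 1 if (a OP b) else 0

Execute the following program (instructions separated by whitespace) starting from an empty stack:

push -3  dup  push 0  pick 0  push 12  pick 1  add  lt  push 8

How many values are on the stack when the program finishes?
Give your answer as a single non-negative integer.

Answer: 5

Derivation:
After 'push -3': stack = [-3] (depth 1)
After 'dup': stack = [-3, -3] (depth 2)
After 'push 0': stack = [-3, -3, 0] (depth 3)
After 'pick 0': stack = [-3, -3, 0, 0] (depth 4)
After 'push 12': stack = [-3, -3, 0, 0, 12] (depth 5)
After 'pick 1': stack = [-3, -3, 0, 0, 12, 0] (depth 6)
After 'add': stack = [-3, -3, 0, 0, 12] (depth 5)
After 'lt': stack = [-3, -3, 0, 1] (depth 4)
After 'push 8': stack = [-3, -3, 0, 1, 8] (depth 5)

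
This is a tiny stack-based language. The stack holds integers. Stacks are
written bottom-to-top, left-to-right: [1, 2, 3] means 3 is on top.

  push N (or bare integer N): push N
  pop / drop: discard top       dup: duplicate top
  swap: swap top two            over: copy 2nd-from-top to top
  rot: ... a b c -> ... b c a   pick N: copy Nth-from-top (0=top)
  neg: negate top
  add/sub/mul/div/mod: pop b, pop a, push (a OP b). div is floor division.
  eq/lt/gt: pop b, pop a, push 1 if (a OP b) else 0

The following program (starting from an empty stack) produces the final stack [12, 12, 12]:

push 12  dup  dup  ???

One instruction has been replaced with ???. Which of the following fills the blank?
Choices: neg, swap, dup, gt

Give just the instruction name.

Answer: swap

Derivation:
Stack before ???: [12, 12, 12]
Stack after ???:  [12, 12, 12]
Checking each choice:
  neg: produces [12, 12, -12]
  swap: MATCH
  dup: produces [12, 12, 12, 12]
  gt: produces [12, 0]


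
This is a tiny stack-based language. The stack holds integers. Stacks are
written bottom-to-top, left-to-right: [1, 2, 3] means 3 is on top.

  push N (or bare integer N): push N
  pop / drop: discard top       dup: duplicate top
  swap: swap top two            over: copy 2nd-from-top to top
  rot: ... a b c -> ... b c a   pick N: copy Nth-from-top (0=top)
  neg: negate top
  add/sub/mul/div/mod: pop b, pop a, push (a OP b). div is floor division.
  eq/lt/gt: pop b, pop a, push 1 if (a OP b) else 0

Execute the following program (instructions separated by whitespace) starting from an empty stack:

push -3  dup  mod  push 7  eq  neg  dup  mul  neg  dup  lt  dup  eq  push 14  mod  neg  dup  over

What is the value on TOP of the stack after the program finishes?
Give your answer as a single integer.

After 'push -3': [-3]
After 'dup': [-3, -3]
After 'mod': [0]
After 'push 7': [0, 7]
After 'eq': [0]
After 'neg': [0]
After 'dup': [0, 0]
After 'mul': [0]
After 'neg': [0]
After 'dup': [0, 0]
After 'lt': [0]
After 'dup': [0, 0]
After 'eq': [1]
After 'push 14': [1, 14]
After 'mod': [1]
After 'neg': [-1]
After 'dup': [-1, -1]
After 'over': [-1, -1, -1]

Answer: -1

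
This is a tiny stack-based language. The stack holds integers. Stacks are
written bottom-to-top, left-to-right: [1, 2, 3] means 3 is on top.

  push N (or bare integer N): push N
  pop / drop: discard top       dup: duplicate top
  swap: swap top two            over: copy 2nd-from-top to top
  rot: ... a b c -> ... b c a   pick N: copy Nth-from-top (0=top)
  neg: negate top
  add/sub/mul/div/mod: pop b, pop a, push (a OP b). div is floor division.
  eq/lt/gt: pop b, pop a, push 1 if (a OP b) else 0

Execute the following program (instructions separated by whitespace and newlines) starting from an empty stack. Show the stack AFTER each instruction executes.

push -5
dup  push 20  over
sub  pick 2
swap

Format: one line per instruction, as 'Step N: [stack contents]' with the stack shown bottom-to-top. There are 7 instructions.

Step 1: [-5]
Step 2: [-5, -5]
Step 3: [-5, -5, 20]
Step 4: [-5, -5, 20, -5]
Step 5: [-5, -5, 25]
Step 6: [-5, -5, 25, -5]
Step 7: [-5, -5, -5, 25]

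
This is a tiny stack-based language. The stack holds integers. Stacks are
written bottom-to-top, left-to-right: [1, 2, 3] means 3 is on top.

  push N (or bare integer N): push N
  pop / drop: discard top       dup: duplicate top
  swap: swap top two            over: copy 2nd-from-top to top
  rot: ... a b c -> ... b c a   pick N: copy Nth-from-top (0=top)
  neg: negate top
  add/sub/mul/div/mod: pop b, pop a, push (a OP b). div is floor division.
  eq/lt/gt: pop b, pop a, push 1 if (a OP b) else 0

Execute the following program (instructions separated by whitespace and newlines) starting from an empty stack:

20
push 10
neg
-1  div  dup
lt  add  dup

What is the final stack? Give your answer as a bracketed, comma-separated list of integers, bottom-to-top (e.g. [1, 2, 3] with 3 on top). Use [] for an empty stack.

Answer: [20, 20]

Derivation:
After 'push 20': [20]
After 'push 10': [20, 10]
After 'neg': [20, -10]
After 'push -1': [20, -10, -1]
After 'div': [20, 10]
After 'dup': [20, 10, 10]
After 'lt': [20, 0]
After 'add': [20]
After 'dup': [20, 20]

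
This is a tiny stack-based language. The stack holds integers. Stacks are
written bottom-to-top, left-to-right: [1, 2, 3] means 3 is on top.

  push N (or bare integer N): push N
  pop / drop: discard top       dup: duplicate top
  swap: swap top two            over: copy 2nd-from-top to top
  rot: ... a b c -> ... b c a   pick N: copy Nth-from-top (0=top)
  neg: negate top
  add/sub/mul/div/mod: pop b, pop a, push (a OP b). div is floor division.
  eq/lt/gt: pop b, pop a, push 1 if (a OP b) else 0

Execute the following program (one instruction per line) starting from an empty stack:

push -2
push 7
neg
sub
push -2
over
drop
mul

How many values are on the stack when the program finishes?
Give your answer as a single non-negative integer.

After 'push -2': stack = [-2] (depth 1)
After 'push 7': stack = [-2, 7] (depth 2)
After 'neg': stack = [-2, -7] (depth 2)
After 'sub': stack = [5] (depth 1)
After 'push -2': stack = [5, -2] (depth 2)
After 'over': stack = [5, -2, 5] (depth 3)
After 'drop': stack = [5, -2] (depth 2)
After 'mul': stack = [-10] (depth 1)

Answer: 1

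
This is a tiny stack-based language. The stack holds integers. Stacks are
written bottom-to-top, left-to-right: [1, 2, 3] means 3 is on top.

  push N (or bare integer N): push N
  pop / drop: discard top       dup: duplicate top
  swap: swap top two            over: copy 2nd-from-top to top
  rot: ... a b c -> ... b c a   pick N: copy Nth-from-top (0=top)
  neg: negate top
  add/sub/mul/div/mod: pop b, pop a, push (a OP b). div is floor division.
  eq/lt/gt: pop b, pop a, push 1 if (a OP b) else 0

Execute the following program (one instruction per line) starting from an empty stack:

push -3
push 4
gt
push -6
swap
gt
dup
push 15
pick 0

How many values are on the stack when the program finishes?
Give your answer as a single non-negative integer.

Answer: 4

Derivation:
After 'push -3': stack = [-3] (depth 1)
After 'push 4': stack = [-3, 4] (depth 2)
After 'gt': stack = [0] (depth 1)
After 'push -6': stack = [0, -6] (depth 2)
After 'swap': stack = [-6, 0] (depth 2)
After 'gt': stack = [0] (depth 1)
After 'dup': stack = [0, 0] (depth 2)
After 'push 15': stack = [0, 0, 15] (depth 3)
After 'pick 0': stack = [0, 0, 15, 15] (depth 4)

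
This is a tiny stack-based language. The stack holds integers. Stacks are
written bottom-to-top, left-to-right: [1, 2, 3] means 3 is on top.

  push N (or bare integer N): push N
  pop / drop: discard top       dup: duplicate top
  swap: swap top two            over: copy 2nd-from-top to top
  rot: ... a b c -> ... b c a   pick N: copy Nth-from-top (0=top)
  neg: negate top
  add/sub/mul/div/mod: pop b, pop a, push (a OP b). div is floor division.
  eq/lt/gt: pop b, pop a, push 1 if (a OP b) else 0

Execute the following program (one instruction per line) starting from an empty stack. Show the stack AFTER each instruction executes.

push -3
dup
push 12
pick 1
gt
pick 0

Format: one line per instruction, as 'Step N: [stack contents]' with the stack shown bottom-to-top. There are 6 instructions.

Step 1: [-3]
Step 2: [-3, -3]
Step 3: [-3, -3, 12]
Step 4: [-3, -3, 12, -3]
Step 5: [-3, -3, 1]
Step 6: [-3, -3, 1, 1]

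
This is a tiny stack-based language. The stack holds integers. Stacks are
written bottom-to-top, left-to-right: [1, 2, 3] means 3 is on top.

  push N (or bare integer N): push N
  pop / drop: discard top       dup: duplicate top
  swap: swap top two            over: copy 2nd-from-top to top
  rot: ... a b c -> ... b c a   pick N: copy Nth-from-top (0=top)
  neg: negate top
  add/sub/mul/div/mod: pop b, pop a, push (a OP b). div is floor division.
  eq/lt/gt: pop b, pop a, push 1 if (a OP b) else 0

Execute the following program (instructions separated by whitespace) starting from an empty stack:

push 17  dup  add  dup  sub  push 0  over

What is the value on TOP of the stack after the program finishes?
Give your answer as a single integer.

Answer: 0

Derivation:
After 'push 17': [17]
After 'dup': [17, 17]
After 'add': [34]
After 'dup': [34, 34]
After 'sub': [0]
After 'push 0': [0, 0]
After 'over': [0, 0, 0]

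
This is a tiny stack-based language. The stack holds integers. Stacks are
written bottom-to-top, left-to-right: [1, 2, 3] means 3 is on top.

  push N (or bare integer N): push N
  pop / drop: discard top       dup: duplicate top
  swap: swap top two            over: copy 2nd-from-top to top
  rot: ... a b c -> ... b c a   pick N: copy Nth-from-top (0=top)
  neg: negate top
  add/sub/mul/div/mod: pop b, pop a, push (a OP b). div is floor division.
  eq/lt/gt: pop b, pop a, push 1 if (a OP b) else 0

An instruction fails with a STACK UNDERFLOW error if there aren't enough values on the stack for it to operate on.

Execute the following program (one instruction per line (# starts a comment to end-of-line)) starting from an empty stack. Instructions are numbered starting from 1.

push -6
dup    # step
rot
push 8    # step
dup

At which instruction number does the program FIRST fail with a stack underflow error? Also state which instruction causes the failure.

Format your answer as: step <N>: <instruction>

Step 1 ('push -6'): stack = [-6], depth = 1
Step 2 ('dup'): stack = [-6, -6], depth = 2
Step 3 ('rot'): needs 3 value(s) but depth is 2 — STACK UNDERFLOW

Answer: step 3: rot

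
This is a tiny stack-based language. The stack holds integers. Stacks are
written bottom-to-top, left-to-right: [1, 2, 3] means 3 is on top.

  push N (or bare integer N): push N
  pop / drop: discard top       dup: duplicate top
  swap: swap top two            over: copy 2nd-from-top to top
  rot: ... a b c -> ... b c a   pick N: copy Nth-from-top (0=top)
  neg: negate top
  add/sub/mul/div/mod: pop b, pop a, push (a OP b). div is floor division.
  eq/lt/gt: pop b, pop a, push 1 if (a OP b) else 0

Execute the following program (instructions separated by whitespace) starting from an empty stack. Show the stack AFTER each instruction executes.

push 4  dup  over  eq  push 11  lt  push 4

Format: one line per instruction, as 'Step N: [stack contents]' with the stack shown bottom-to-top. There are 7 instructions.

Step 1: [4]
Step 2: [4, 4]
Step 3: [4, 4, 4]
Step 4: [4, 1]
Step 5: [4, 1, 11]
Step 6: [4, 1]
Step 7: [4, 1, 4]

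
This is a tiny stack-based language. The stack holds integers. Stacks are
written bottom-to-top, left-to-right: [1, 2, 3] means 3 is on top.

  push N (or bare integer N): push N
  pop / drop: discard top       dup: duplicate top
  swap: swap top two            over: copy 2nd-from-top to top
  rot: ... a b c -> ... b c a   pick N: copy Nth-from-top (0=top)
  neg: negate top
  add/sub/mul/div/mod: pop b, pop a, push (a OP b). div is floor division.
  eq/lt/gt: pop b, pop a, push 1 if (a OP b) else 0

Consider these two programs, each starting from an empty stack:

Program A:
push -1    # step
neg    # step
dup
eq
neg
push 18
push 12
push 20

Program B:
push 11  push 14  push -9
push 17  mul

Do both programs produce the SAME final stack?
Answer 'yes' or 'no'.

Program A trace:
  After 'push -1': [-1]
  After 'neg': [1]
  After 'dup': [1, 1]
  After 'eq': [1]
  After 'neg': [-1]
  After 'push 18': [-1, 18]
  After 'push 12': [-1, 18, 12]
  After 'push 20': [-1, 18, 12, 20]
Program A final stack: [-1, 18, 12, 20]

Program B trace:
  After 'push 11': [11]
  After 'push 14': [11, 14]
  After 'push -9': [11, 14, -9]
  After 'push 17': [11, 14, -9, 17]
  After 'mul': [11, 14, -153]
Program B final stack: [11, 14, -153]
Same: no

Answer: no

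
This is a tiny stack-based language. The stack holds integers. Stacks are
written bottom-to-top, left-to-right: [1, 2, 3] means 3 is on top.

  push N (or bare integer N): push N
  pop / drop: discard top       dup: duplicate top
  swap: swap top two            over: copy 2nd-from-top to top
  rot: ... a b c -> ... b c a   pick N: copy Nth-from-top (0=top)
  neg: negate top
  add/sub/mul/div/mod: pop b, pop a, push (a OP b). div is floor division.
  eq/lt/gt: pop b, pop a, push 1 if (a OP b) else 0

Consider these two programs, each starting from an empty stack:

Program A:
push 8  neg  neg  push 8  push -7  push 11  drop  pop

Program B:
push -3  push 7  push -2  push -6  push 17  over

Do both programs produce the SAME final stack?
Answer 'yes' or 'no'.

Answer: no

Derivation:
Program A trace:
  After 'push 8': [8]
  After 'neg': [-8]
  After 'neg': [8]
  After 'push 8': [8, 8]
  After 'push -7': [8, 8, -7]
  After 'push 11': [8, 8, -7, 11]
  After 'drop': [8, 8, -7]
  After 'pop': [8, 8]
Program A final stack: [8, 8]

Program B trace:
  After 'push -3': [-3]
  After 'push 7': [-3, 7]
  After 'push -2': [-3, 7, -2]
  After 'push -6': [-3, 7, -2, -6]
  After 'push 17': [-3, 7, -2, -6, 17]
  After 'over': [-3, 7, -2, -6, 17, -6]
Program B final stack: [-3, 7, -2, -6, 17, -6]
Same: no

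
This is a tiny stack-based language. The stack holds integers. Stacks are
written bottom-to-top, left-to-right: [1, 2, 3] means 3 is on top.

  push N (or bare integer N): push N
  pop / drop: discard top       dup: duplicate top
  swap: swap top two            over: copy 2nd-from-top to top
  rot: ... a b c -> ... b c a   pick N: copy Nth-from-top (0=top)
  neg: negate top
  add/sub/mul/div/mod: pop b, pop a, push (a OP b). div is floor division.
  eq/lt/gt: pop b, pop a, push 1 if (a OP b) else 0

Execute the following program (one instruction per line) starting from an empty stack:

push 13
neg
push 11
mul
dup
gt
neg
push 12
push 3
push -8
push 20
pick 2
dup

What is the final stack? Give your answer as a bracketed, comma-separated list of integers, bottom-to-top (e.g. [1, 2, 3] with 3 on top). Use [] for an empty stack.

Answer: [0, 12, 3, -8, 20, 3, 3]

Derivation:
After 'push 13': [13]
After 'neg': [-13]
After 'push 11': [-13, 11]
After 'mul': [-143]
After 'dup': [-143, -143]
After 'gt': [0]
After 'neg': [0]
After 'push 12': [0, 12]
After 'push 3': [0, 12, 3]
After 'push -8': [0, 12, 3, -8]
After 'push 20': [0, 12, 3, -8, 20]
After 'pick 2': [0, 12, 3, -8, 20, 3]
After 'dup': [0, 12, 3, -8, 20, 3, 3]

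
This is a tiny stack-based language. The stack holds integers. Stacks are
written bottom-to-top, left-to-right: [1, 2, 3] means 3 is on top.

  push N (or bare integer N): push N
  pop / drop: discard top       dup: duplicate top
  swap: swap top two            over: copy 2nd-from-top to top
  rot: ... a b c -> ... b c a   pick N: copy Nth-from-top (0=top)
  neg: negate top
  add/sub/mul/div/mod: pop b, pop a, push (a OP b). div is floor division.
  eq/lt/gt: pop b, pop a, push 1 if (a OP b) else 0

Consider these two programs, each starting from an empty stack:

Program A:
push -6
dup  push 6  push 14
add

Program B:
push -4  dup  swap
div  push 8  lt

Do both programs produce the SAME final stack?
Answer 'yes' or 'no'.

Program A trace:
  After 'push -6': [-6]
  After 'dup': [-6, -6]
  After 'push 6': [-6, -6, 6]
  After 'push 14': [-6, -6, 6, 14]
  After 'add': [-6, -6, 20]
Program A final stack: [-6, -6, 20]

Program B trace:
  After 'push -4': [-4]
  After 'dup': [-4, -4]
  After 'swap': [-4, -4]
  After 'div': [1]
  After 'push 8': [1, 8]
  After 'lt': [1]
Program B final stack: [1]
Same: no

Answer: no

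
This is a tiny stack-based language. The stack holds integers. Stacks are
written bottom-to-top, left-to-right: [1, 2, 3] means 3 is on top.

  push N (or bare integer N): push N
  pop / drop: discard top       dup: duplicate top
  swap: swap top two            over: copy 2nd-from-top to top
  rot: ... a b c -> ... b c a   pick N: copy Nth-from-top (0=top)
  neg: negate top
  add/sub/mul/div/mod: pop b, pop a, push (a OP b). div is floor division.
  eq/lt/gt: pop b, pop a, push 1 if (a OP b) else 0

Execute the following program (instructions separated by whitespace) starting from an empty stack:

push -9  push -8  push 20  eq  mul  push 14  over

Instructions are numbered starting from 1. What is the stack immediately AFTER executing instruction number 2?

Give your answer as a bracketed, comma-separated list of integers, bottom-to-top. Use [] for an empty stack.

Step 1 ('push -9'): [-9]
Step 2 ('push -8'): [-9, -8]

Answer: [-9, -8]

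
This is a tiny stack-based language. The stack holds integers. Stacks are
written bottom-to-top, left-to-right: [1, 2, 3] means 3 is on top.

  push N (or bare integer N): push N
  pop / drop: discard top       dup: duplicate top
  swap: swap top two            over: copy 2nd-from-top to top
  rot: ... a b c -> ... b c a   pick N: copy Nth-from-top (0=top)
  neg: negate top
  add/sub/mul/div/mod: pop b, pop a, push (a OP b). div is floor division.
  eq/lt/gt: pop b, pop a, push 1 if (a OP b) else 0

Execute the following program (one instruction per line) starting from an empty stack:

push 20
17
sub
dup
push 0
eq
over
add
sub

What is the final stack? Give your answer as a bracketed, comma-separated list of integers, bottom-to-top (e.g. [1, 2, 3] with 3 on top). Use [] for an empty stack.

Answer: [0]

Derivation:
After 'push 20': [20]
After 'push 17': [20, 17]
After 'sub': [3]
After 'dup': [3, 3]
After 'push 0': [3, 3, 0]
After 'eq': [3, 0]
After 'over': [3, 0, 3]
After 'add': [3, 3]
After 'sub': [0]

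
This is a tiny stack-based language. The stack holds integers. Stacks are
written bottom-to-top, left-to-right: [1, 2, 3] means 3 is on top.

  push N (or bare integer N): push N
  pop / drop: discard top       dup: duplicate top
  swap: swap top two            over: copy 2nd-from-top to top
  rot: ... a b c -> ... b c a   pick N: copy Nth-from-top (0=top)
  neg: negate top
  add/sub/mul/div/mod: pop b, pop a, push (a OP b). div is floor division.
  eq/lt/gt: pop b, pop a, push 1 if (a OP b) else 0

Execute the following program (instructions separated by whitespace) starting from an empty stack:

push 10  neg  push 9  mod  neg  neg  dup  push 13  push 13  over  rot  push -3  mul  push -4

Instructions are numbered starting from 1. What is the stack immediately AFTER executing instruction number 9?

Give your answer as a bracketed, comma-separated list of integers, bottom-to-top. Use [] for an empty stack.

Step 1 ('push 10'): [10]
Step 2 ('neg'): [-10]
Step 3 ('push 9'): [-10, 9]
Step 4 ('mod'): [8]
Step 5 ('neg'): [-8]
Step 6 ('neg'): [8]
Step 7 ('dup'): [8, 8]
Step 8 ('push 13'): [8, 8, 13]
Step 9 ('push 13'): [8, 8, 13, 13]

Answer: [8, 8, 13, 13]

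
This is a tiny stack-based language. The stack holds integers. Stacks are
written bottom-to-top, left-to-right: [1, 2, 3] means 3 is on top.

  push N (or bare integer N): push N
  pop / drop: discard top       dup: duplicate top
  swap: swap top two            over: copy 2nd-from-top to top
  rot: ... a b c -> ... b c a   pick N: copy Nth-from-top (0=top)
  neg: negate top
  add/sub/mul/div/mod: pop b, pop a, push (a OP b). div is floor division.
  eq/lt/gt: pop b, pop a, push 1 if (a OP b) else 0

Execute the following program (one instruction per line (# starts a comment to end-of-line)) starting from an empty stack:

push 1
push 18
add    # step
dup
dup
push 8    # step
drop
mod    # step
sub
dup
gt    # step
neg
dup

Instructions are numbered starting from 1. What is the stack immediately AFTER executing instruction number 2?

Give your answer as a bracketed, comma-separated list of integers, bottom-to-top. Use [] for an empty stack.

Answer: [1, 18]

Derivation:
Step 1 ('push 1'): [1]
Step 2 ('push 18'): [1, 18]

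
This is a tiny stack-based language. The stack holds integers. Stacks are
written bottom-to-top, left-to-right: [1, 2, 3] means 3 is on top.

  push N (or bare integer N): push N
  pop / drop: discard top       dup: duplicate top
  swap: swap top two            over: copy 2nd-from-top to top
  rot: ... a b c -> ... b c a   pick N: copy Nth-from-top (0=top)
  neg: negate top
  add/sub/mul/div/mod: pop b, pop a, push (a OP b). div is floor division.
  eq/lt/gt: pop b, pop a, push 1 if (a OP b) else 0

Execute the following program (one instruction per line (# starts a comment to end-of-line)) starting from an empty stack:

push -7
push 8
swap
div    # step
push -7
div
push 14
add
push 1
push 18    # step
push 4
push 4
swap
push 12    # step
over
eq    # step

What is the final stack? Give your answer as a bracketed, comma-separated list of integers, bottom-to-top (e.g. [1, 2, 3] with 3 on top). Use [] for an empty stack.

Answer: [14, 1, 18, 4, 4, 0]

Derivation:
After 'push -7': [-7]
After 'push 8': [-7, 8]
After 'swap': [8, -7]
After 'div': [-2]
After 'push -7': [-2, -7]
After 'div': [0]
After 'push 14': [0, 14]
After 'add': [14]
After 'push 1': [14, 1]
After 'push 18': [14, 1, 18]
After 'push 4': [14, 1, 18, 4]
After 'push 4': [14, 1, 18, 4, 4]
After 'swap': [14, 1, 18, 4, 4]
After 'push 12': [14, 1, 18, 4, 4, 12]
After 'over': [14, 1, 18, 4, 4, 12, 4]
After 'eq': [14, 1, 18, 4, 4, 0]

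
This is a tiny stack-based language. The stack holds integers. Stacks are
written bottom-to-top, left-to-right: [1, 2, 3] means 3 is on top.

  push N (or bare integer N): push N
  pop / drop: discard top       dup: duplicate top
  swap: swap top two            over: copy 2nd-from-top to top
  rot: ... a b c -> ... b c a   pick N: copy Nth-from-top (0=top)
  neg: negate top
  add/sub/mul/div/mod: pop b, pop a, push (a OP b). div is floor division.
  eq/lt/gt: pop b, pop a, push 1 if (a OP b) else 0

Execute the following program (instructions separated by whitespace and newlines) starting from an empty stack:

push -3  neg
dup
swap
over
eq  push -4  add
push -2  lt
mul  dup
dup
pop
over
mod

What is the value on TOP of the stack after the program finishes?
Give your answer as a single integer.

After 'push -3': [-3]
After 'neg': [3]
After 'dup': [3, 3]
After 'swap': [3, 3]
After 'over': [3, 3, 3]
After 'eq': [3, 1]
After 'push -4': [3, 1, -4]
After 'add': [3, -3]
After 'push -2': [3, -3, -2]
After 'lt': [3, 1]
After 'mul': [3]
After 'dup': [3, 3]
After 'dup': [3, 3, 3]
After 'pop': [3, 3]
After 'over': [3, 3, 3]
After 'mod': [3, 0]

Answer: 0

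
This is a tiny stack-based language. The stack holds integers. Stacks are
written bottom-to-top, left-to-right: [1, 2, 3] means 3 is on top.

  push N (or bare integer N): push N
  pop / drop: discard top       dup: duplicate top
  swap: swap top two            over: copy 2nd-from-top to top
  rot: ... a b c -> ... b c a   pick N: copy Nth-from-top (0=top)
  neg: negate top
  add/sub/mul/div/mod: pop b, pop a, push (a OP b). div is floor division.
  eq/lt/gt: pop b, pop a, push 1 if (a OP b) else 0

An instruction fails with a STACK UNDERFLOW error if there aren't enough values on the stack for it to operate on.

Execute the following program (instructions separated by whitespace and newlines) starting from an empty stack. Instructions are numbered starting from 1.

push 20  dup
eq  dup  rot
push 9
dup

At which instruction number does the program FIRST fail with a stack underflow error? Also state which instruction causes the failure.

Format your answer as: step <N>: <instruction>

Step 1 ('push 20'): stack = [20], depth = 1
Step 2 ('dup'): stack = [20, 20], depth = 2
Step 3 ('eq'): stack = [1], depth = 1
Step 4 ('dup'): stack = [1, 1], depth = 2
Step 5 ('rot'): needs 3 value(s) but depth is 2 — STACK UNDERFLOW

Answer: step 5: rot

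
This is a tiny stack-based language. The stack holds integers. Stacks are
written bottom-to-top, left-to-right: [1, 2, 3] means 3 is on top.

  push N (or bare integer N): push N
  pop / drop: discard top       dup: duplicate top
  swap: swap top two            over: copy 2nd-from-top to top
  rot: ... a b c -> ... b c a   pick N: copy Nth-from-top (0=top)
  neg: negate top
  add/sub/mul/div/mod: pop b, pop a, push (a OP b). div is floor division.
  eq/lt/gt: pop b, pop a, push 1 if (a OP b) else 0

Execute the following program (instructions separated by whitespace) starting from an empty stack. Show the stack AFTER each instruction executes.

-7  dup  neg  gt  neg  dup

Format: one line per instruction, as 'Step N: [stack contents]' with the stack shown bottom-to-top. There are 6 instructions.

Step 1: [-7]
Step 2: [-7, -7]
Step 3: [-7, 7]
Step 4: [0]
Step 5: [0]
Step 6: [0, 0]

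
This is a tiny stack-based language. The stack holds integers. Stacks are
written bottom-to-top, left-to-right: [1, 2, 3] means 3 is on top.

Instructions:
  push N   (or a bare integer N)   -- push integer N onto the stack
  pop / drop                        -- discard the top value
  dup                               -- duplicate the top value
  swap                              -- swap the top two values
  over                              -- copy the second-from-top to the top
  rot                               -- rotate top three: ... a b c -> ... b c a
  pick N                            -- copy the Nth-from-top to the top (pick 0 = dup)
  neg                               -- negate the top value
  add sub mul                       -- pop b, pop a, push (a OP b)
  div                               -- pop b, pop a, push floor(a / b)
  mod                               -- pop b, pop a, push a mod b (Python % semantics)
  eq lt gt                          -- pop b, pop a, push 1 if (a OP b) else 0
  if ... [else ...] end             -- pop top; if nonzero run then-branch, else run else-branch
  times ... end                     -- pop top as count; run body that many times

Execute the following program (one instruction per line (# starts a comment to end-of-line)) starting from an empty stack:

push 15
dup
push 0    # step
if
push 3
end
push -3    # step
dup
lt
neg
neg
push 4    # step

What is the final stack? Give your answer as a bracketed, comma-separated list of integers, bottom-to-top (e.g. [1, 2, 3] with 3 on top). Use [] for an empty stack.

After 'push 15': [15]
After 'dup': [15, 15]
After 'push 0': [15, 15, 0]
After 'if': [15, 15]
After 'push -3': [15, 15, -3]
After 'dup': [15, 15, -3, -3]
After 'lt': [15, 15, 0]
After 'neg': [15, 15, 0]
After 'neg': [15, 15, 0]
After 'push 4': [15, 15, 0, 4]

Answer: [15, 15, 0, 4]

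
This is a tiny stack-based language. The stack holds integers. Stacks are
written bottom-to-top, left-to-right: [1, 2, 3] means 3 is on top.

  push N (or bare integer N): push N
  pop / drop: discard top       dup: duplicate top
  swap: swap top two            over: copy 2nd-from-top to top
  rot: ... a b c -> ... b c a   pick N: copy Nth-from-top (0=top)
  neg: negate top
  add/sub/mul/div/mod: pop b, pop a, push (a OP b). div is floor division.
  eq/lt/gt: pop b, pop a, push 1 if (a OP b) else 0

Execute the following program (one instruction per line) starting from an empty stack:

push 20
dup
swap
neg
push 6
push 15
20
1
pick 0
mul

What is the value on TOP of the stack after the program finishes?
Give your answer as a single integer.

Answer: 1

Derivation:
After 'push 20': [20]
After 'dup': [20, 20]
After 'swap': [20, 20]
After 'neg': [20, -20]
After 'push 6': [20, -20, 6]
After 'push 15': [20, -20, 6, 15]
After 'push 20': [20, -20, 6, 15, 20]
After 'push 1': [20, -20, 6, 15, 20, 1]
After 'pick 0': [20, -20, 6, 15, 20, 1, 1]
After 'mul': [20, -20, 6, 15, 20, 1]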